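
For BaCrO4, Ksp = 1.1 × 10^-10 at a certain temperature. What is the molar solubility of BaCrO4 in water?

1.0 × 10^-5 M

BaCrO4(s) ⇌ Ba^2+ + CrO4^2-
Ksp = [Ba^2+][CrO4^2-]
With molar solubility s: [Ba^2+] = s, [CrO4^2-] = s.
Ksp = s × s = s^2
s = (1.1 × 10^-10)^(1/2) = 1.0 × 10^-5 M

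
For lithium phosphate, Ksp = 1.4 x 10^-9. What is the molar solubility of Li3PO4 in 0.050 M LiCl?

s = 1.1 × 10^-5 M

Li3PO4(s) ⇌ 3 Li^+ + PO4^3-
Ksp = [Li^+]^3[PO4^3-]
If s mol/L dissolves here, [Li^+] = 0.050 + 3s ≈ 0.050, [PO4^3-] = s (Ksp is small, so little additional dissolves).
Ksp ≈ (0.050)^3 × s
s = 1.1 × 10^-5 M
Check: 3s = 3.4 × 10^-5 ≪ 0.050, so the approximation is valid.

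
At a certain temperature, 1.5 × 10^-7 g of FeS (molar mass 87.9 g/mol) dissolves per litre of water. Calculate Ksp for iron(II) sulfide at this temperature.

Molar solubility s = (1.5 x 10^-7 g/L) / (87.9 g/mol) = 1.71 × 10^-9 M.
FeS(s) <=> Fe^2+ + S^2-
With molar solubility s: [Fe^2+] = s, [S^2-] = s.
Ksp = [Fe^2+][S^2-]
Ksp = s^2
Ksp = (1.71 x 10^-9)^2 = 2.9 x 10^-18

Ksp ≈ 2.9 x 10^-18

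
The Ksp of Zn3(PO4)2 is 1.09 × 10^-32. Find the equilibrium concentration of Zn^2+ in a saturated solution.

4.76 x 10^-7 M

Zn3(PO4)2(s) ⇌ 3 Zn^2+ + 2 PO4^3-
Ksp = [Zn^2+]^3[PO4^3-]^2
Let s = molar solubility. Then [Zn^2+] = 3s and [PO4^3-] = 2s.
Ksp = (3s)^3(2s)^2 = 108s^5
Solving, s = (1.09 × 10^-32/108)^(1/5) = 1.588 × 10^-7 M
[Zn^2+] = 3s = 4.76 × 10^-7 M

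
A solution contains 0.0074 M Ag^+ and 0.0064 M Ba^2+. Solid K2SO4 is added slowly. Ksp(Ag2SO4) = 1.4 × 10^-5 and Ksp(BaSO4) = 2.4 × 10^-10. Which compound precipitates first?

BaSO4

Each salt begins to precipitate when Q = Ksp, i.e. when [SO4^2-] reaches its threshold.
For Ag2SO4: 1.4 × 10^-5 = (0.0074)^2 × [SO4^2-]  ⇒  [SO4^2-] = 2.6 × 10^-1 M.
For BaSO4: 2.4 × 10^-10 = 0.0064 × [SO4^2-]  ⇒  [SO4^2-] = 3.8 x 10^-8 M.
The salt with the lower threshold [SO4^2-] precipitates first: BaSO4.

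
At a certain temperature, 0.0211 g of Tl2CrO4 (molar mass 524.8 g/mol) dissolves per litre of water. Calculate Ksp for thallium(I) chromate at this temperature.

Molar solubility s = (2.11 × 10^-2 g/L) / (524.8 g/mol) = 4.021 × 10^-5 M.
Tl2CrO4(s) ⇌ 2 Tl^+(aq) + CrO4^2-(aq)
With molar solubility s: [Tl^+] = 2s, [CrO4^2-] = s.
Ksp = [Tl^+]^2[CrO4^2-]
Substituting: Ksp = (2s)^2s = 4s^3
With s = 4.021 × 10^-5: Ksp = 2.60 × 10^-13

Ksp = 2.60 x 10^-13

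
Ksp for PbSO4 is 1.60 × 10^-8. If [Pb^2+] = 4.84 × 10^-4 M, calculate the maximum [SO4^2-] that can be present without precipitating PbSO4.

PbSO4(s) ⇌ Pb^2+(aq) + SO4^2-(aq)
Ksp = [Pb^2+][SO4^2-]
Precipitation begins when Q = Ksp. With [Pb^2+] = 4.84 × 10^-4 M:
1.60 × 10^-8 = (4.84 × 10^-4) × [SO4^2-]
[SO4^2-] = (1.60 × 10^-8 / 4.84 × 10^-4) = 3.31 × 10^-5 M

3.31 x 10^-5 M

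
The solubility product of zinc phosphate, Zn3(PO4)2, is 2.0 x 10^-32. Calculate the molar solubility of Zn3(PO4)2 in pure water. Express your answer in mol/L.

s = 1.8 x 10^-7 M

Zn3(PO4)2(s) ⇌ 3 Zn^2+(aq) + 2 PO4^3-(aq)
Ksp = [Zn^2+]^3[PO4^3-]^2
For each mole of Zn3(PO4)2 that dissolves: [Zn^2+] = 3s, [PO4^3-] = 2s.
So Ksp = (3s)^3 × (2s)^2 = 108s^5
Solving, s = (2.0 x 10^-32/108)^(1/5) = 1.8 × 10^-7 M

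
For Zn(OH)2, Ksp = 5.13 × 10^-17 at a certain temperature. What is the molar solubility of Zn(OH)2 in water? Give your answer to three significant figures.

Zn(OH)2(s) <=> Zn^2+(aq) + 2 OH^-(aq)
Ksp = [Zn^2+][OH^-]^2
With molar solubility s: [Zn^2+] = s, [OH^-] = 2s.
Ksp = s(2s)^2 = 4s^3
s^3 = 5.13 × 10^-17 / 4, so s = 2.34 × 10^-6 M

s ≈ 2.34 x 10^-6 M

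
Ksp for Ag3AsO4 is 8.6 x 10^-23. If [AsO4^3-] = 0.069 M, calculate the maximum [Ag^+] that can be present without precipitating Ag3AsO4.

[Ag^+] = 1.1 × 10^-7 M

Ag3AsO4(s) <=> 3 Ag^+(aq) + AsO4^3-(aq)
Ksp = [Ag^+]^3[AsO4^3-]
Precipitation begins when Q = Ksp. With [AsO4^3-] = 0.069 M:
8.6 x 10^-23 = (0.069) × [Ag^+]^3
[Ag^+] = (8.6 x 10^-23 / 6.9 × 10^-2)^(1/3) = 1.1 x 10^-7 M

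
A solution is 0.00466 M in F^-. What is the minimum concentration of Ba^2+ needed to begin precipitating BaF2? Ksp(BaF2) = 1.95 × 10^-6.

BaF2(s) <=> Ba^2+ + 2 F^-
Ksp = [Ba^2+][F^-]^2
Precipitation begins when Q = Ksp. With [F^-] = 0.00466 M:
1.95 × 10^-6 = (0.00466)^2 × [Ba^2+]
[Ba^2+] = (1.95 × 10^-6 / 2.172 x 10^-5) = 8.98 × 10^-2 M

[Ba^2+] ≈ 0.0898 M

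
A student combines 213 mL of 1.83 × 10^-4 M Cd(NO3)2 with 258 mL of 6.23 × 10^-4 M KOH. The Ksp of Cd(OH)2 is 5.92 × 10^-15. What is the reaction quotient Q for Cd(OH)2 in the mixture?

Total volume = 213 + 258 = 471 mL.
[Cd^2+] = 1.83 x 10^-4 × (213/471) = 8.276 x 10^-5 M
[OH^-] = 6.23 × 10^-4 × (258/471) = 3.413 x 10^-4 M
Cd(OH)2(s) ⇌ Cd^2+(aq) + 2 OH^-(aq), so Q = [Cd^2+][OH^-]^2
Q = (8.276 × 10^-5)(3.413 x 10^-4)^2 = 9.64 × 10^-12
Q > Ksp, so Cd(OH)2 will precipitate.

Q ≈ 9.64 x 10^-12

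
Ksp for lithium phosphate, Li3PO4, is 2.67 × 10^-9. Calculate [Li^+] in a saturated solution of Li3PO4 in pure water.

Li3PO4(s) ⇌ 3 Li^+(aq) + PO4^3-(aq)
Ksp = [Li^+]^3[PO4^3-]
For each mole of Li3PO4 that dissolves: [Li^+] = 3s, [PO4^3-] = s.
Substituting: Ksp = (3s)^3s = 27s^4
s^4 = 2.67 × 10^-9 / 27, so s = 3.153 × 10^-3 M
[Li^+] = 3s = 9.46 × 10^-3 M

[Li^+] ≈ 9.46e-3 M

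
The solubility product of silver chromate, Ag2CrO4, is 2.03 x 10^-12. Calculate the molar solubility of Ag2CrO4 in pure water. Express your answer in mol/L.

s ≈ 7.98e-5 M

Ag2CrO4(s) <=> 2 Ag^+ + CrO4^2-
Ksp = [Ag^+]^2[CrO4^2-]
If s mol/L of Ag2CrO4 dissolves, [Ag^+] = 2s and [CrO4^2-] = s.
Substituting: Ksp = (2s)^2s = 4s^3
Solving, s = (2.03 x 10^-12/4)^(1/3) = 7.98 × 10^-5 M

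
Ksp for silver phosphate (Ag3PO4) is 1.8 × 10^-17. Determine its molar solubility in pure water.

2.9 x 10^-5 M

Ag3PO4(s) ⇌ 3 Ag^+(aq) + PO4^3-(aq)
Ksp = [Ag^+]^3[PO4^3-]
If s mol/L of Ag3PO4 dissolves, [Ag^+] = 3s and [PO4^3-] = s.
So Ksp = (3s)^3 × s = 27s^4
Solving, s = (1.8 × 10^-17/27)^(1/4) = 2.9 × 10^-5 M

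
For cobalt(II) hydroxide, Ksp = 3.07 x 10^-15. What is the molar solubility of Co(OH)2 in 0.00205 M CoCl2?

s ≈ 6.12 × 10^-7 M

Co(OH)2(s) ⇌ Co^2+(aq) + 2 OH^-(aq)
Ksp = [Co^2+][OH^-]^2
Let s be the molar solubility in this solution. [Co^2+] = 0.00205 + s ≈ 0.00205, [OH^-] = 2s (Ksp is small, so little additional dissolves).
Ksp ≈ 0.00205 × (2s)^2
s = 6.12 x 10^-7 M
Check: s = 6.1 × 10^-7 ≪ 0.00205, so the approximation is valid.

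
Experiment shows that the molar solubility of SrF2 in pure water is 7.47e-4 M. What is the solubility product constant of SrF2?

Ksp ≈ 1.67 x 10^-9

SrF2(s) <=> Sr^2+ + 2 F^-
If s mol/L of SrF2 dissolves, [Sr^2+] = s and [F^-] = 2s.
Ksp = [Sr^2+][F^-]^2
Substituting: Ksp = s(2s)^2 = 4s^3
With s = 7.47 × 10^-4: Ksp = 1.67 x 10^-9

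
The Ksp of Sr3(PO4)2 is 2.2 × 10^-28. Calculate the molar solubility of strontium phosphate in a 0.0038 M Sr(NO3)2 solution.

Sr3(PO4)2(s) <=> 3 Sr^2+(aq) + 2 PO4^3-(aq)
Ksp = [Sr^2+]^3[PO4^3-]^2
Let s be the molar solubility in this solution. [Sr^2+] = 0.0038 + 3s ≈ 0.0038, [PO4^3-] = 2s (common-ion effect: Sr^2+ is already 0.0038 M).
Ksp ≈ (0.0038)^3 × (2s)^2
s = 3.2 x 10^-11 M
Check: 3s = 9.5 × 10^-11 ≪ 0.0038, so the approximation is valid.

3.2 x 10^-11 M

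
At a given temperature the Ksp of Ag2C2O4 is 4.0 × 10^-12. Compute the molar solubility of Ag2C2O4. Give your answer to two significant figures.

Ag2C2O4(s) ⇌ 2 Ag^+(aq) + C2O4^2-(aq)
Ksp = [Ag^+]^2[C2O4^2-]
Let s = molar solubility. Then [Ag^+] = 2s and [C2O4^2-] = s.
Substituting: Ksp = (2s)^2s = 4s^3
Solving, s = (4.0 × 10^-12/4)^(1/3) = 1.0 × 10^-4 M

s = 1.0 × 10^-4 M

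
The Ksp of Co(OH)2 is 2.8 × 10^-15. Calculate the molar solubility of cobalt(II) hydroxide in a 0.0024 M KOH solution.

Co(OH)2(s) <=> Co^2+ + 2 OH^-
Ksp = [Co^2+][OH^-]^2
If s mol/L dissolves here, [Co^2+] = s, [OH^-] = 0.0024 + 2s ≈ 0.0024 (Ksp is small, so little additional dissolves).
Ksp ≈ s × (0.0024)^2
s = 4.9 x 10^-10 M
Check: 2s = 9.7 × 10^-10 ≪ 0.0024, so the approximation is valid.

s = 4.9 × 10^-10 M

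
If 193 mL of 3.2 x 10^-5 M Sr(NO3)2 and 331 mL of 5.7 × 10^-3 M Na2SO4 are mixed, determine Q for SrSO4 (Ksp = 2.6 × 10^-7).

4.2 × 10^-8

Total volume = 193 + 331 = 524 mL.
[Sr^2+] = 3.2 × 10^-5 × (193/524) = 1.18 x 10^-5 M
[SO4^2-] = 5.7 × 10^-3 × (331/524) = 3.60 x 10^-3 M
SrSO4(s) <=> Sr^2+(aq) + SO4^2-(aq), so Q = [Sr^2+][SO4^2-]
Q = (1.18 × 10^-5)(3.60 × 10^-3) = 4.2 × 10^-8
Q < Ksp, so no precipitate of SrSO4 forms.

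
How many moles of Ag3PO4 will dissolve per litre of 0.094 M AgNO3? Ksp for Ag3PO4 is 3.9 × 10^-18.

s ≈ 4.7 × 10^-15 M

Ag3PO4(s) ⇌ 3 Ag^+(aq) + PO4^3-(aq)
Ksp = [Ag^+]^3[PO4^3-]
If s mol/L dissolves here, [Ag^+] = 0.094 + 3s ≈ 0.094, [PO4^3-] = s (since Ag^+ from AgNO3 dominates).
Ksp ≈ (0.094)^3 × s
s = 4.7 × 10^-15 M
Check: 3s = 1.4 x 10^-14 ≪ 0.094, so the approximation is valid.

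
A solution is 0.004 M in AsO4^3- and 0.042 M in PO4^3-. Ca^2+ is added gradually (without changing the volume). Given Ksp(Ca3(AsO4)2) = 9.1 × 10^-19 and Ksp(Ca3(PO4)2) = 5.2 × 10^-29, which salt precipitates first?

Precipitation of each salt starts when its ion product equals its Ksp.
For Ca3(AsO4)2: 9.1 × 10^-19 = (0.004)^2 × [Ca^2+]^3  ⇒  [Ca^2+] = 3.8 × 10^-5 M.
For Ca3(PO4)2: 5.2 × 10^-29 = (0.042)^2 × [Ca^2+]^3  ⇒  [Ca^2+] = 3.1 × 10^-9 M.
The salt with the lower threshold [Ca^2+] precipitates first: Ca3(PO4)2.

Ca3(PO4)2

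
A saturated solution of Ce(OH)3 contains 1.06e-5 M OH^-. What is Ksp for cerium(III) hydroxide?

Ce(OH)3(s) ⇌ Ce^3+ + 3 OH^-
Stoichiometry gives [Ce^3+] = (1/3)[OH^-] = 3.533 × 10^-6 M.
Ksp = [Ce^3+][OH^-]^3
Ksp = 3.533 x 10^-6 × (1.06 × 10^-5)^3 = 4.21 × 10^-21

Ksp ≈ 4.21 x 10^-21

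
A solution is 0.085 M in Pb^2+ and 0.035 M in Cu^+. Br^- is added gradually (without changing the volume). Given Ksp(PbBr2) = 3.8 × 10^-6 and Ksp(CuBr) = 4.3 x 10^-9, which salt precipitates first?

Precipitation of each salt starts when its ion product equals its Ksp.
For PbBr2: 3.8 × 10^-6 = 0.085 × [Br^-]^2  ⇒  [Br^-] = 6.7 × 10^-3 M.
For CuBr: 4.3 x 10^-9 = 0.035 × [Br^-]  ⇒  [Br^-] = 1.2 x 10^-7 M.
The salt with the lower threshold [Br^-] precipitates first: CuBr.

CuBr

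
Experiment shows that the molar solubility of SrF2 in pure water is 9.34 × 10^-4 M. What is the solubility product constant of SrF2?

SrF2(s) ⇌ Sr^2+(aq) + 2 F^-(aq)
If s mol/L of SrF2 dissolves, [Sr^2+] = s and [F^-] = 2s.
Ksp = [Sr^2+][F^-]^2
Substituting: Ksp = s(2s)^2 = 4s^3
With s = 9.34 × 10^-4: Ksp = 3.26 x 10^-9

3.26e-9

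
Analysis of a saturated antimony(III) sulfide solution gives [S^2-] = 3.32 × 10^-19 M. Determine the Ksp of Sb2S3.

Sb2S3(s) ⇌ 2 Sb^3+(aq) + 3 S^2-(aq)
Stoichiometry gives [Sb^3+] = (2/3)[S^2-] = 2.213 × 10^-19 M.
Ksp = [Sb^3+]^2[S^2-]^3
Ksp = (2.213 × 10^-19)^2 × (3.32 x 10^-19)^3 = 1.79 × 10^-93

1.79e-93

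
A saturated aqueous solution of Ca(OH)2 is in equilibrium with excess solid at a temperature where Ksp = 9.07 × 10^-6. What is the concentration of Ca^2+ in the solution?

[Ca^2+] = 0.0131 M

Ca(OH)2(s) ⇌ Ca^2+ + 2 OH^-
Ksp = [Ca^2+][OH^-]^2
Let s = molar solubility. Then [Ca^2+] = s and [OH^-] = 2s.
So Ksp = s × (2s)^2 = 4s^3
s^3 = 9.07 × 10^-6 / 4, so s = 1.314 × 10^-2 M
[Ca^2+] = s = 1.31 x 10^-2 M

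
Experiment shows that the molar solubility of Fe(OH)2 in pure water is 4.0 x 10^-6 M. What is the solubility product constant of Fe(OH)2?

Ksp = 2.6 x 10^-16

Fe(OH)2(s) ⇌ Fe^2+ + 2 OH^-
If s mol/L of Fe(OH)2 dissolves, [Fe^2+] = s and [OH^-] = 2s.
Ksp = [Fe^2+][OH^-]^2
So Ksp = s × (2s)^2 = 4s^3
Ksp = 4 × (4.0 × 10^-6)^3 = 2.6 x 10^-16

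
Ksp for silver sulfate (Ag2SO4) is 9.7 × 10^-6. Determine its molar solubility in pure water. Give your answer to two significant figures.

Ag2SO4(s) <=> 2 Ag^+(aq) + SO4^2-(aq)
Ksp = [Ag^+]^2[SO4^2-]
With molar solubility s: [Ag^+] = 2s, [SO4^2-] = s.
Substituting: Ksp = (2s)^2s = 4s^3
s^3 = 9.7 × 10^-6 / 4, so s = 1.3 × 10^-2 M

s = 1.3 x 10^-2 M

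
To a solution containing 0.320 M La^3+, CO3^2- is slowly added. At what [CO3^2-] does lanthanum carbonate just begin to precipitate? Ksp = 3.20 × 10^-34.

La2(CO3)3(s) ⇌ 2 La^3+(aq) + 3 CO3^2-(aq)
Ksp = [La^3+]^2[CO3^2-]^3
Precipitation begins when Q = Ksp. With [La^3+] = 0.320 M:
3.20 × 10^-34 = (0.320)^2 × [CO3^2-]^3
[CO3^2-] = (3.20 × 10^-34 / 1.024 x 10^-1)^(1/3) = 1.46 x 10^-11 M

[CO3^2-] ≈ 1.46e-11 M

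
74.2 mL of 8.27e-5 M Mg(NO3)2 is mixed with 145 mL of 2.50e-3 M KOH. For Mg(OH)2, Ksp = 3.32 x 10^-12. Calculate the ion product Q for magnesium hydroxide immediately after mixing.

Q ≈ 7.66 × 10^-11

Total volume = 74.2 + 145 = 219.2 mL.
[Mg^2+] = 8.27 × 10^-5 × (74.2/219.2) = 2.799 × 10^-5 M
[OH^-] = 2.50 × 10^-3 × (145/219.2) = 1.654 x 10^-3 M
Mg(OH)2(s) ⇌ Mg^2+(aq) + 2 OH^-(aq), so Q = [Mg^2+][OH^-]^2
Q = (2.799 x 10^-5)(1.654 × 10^-3)^2 = 7.66 × 10^-11
Q > Ksp, so Mg(OH)2 will precipitate.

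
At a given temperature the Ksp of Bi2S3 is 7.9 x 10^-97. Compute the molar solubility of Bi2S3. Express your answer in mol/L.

Bi2S3(s) ⇌ 2 Bi^3+ + 3 S^2-
Ksp = [Bi^3+]^2[S^2-]^3
With molar solubility s: [Bi^3+] = 2s, [S^2-] = 3s.
Substituting: Ksp = (2s)^2(3s)^3 = 108s^5
s = (7.9 x 10^-97 / 108)^(1/5) = 2.4 x 10^-20 M

s ≈ 2.4 × 10^-20 M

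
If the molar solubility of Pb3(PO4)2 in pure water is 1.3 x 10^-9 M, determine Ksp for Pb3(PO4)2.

Ksp = 4.0e-43

Pb3(PO4)2(s) ⇌ 3 Pb^2+ + 2 PO4^3-
With molar solubility s: [Pb^2+] = 3s, [PO4^3-] = 2s.
Ksp = [Pb^2+]^3[PO4^3-]^2
Substituting: Ksp = (3s)^3(2s)^2 = 108s^5
Ksp = 108 × (1.3 × 10^-9)^5 = 4.0 × 10^-43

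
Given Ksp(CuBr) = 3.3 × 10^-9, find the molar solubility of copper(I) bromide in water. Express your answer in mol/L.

s ≈ 5.7 × 10^-5 M

CuBr(s) <=> Cu^+ + Br^-
Ksp = [Cu^+][Br^-]
Let s = molar solubility. Then [Cu^+] = s and [Br^-] = s.
Ksp = s × s = s^2
s = (3.3 × 10^-9)^(1/2) = 5.7 × 10^-5 M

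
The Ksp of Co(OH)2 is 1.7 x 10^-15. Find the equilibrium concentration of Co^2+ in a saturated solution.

Co(OH)2(s) ⇌ Co^2+(aq) + 2 OH^-(aq)
Ksp = [Co^2+][OH^-]^2
Let s = molar solubility. Then [Co^2+] = s and [OH^-] = 2s.
Substituting: Ksp = s(2s)^2 = 4s^3
s^3 = 1.7 x 10^-15 / 4, so s = 7.52 × 10^-6 M
[Co^2+] = s = 7.5 x 10^-6 M

[Co^2+] ≈ 7.5e-6 M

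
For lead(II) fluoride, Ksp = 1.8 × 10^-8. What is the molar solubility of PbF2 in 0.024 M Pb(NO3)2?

PbF2(s) ⇌ Pb^2+ + 2 F^-
Ksp = [Pb^2+][F^-]^2
Let s = moles of PbF2 that dissolve per litre. [Pb^2+] = 0.024 + s ≈ 0.024, [F^-] = 2s (common-ion effect: Pb^2+ is already 0.024 M).
Ksp ≈ 0.024 × (2s)^2
s = 4.3 × 10^-4 M
Check: s = 4.3 x 10^-4 ≪ 0.024, so the approximation is valid.

s = 4.3 x 10^-4 M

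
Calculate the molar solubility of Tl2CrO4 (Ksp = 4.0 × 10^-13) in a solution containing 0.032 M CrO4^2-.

Tl2CrO4(s) <=> 2 Tl^+(aq) + CrO4^2-(aq)
Ksp = [Tl^+]^2[CrO4^2-]
If s mol/L dissolves here, [Tl^+] = 2s, [CrO4^2-] = 0.032 + s ≈ 0.032 (common-ion effect: CrO4^2- is already 0.032 M).
Ksp ≈ (2s)^2 × 0.032
s = 1.8 × 10^-6 M
Check: s = 1.8 × 10^-6 ≪ 0.032, so the approximation is valid.

1.8 x 10^-6 M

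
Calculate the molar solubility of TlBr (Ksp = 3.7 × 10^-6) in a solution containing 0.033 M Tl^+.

TlBr(s) ⇌ Tl^+(aq) + Br^-(aq)
Ksp = [Tl^+][Br^-]
Let s be the molar solubility in this solution. [Tl^+] = 0.033 + s ≈ 0.033, [Br^-] = s (Ksp is small, so little additional dissolves).
Ksp ≈ 0.033 × s
s = 1.1 × 10^-4 M
Check: s = 1.1 × 10^-4 ≪ 0.033, so the approximation is valid.

s = 1.1 × 10^-4 M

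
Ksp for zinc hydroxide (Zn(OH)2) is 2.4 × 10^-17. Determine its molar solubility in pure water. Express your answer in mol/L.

s = 1.8 × 10^-6 M

Zn(OH)2(s) ⇌ Zn^2+(aq) + 2 OH^-(aq)
Ksp = [Zn^2+][OH^-]^2
For each mole of Zn(OH)2 that dissolves: [Zn^2+] = s, [OH^-] = 2s.
Ksp = s(2s)^2 = 4s^3
s = (2.4 × 10^-17 / 4)^(1/3) = 1.8 x 10^-6 M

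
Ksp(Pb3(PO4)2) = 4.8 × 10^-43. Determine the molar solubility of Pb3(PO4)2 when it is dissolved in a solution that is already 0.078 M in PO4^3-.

1.4 × 10^-14 M

Pb3(PO4)2(s) ⇌ 3 Pb^2+ + 2 PO4^3-
Ksp = [Pb^2+]^3[PO4^3-]^2
Let s be the molar solubility in this solution. [Pb^2+] = 3s, [PO4^3-] = 0.078 + 2s ≈ 0.078 (Ksp is small, so little additional dissolves).
Ksp ≈ (3s)^3 × (0.078)^2
s = 1.4 × 10^-14 M
Check: 2s = 2.9 × 10^-14 ≪ 0.078, so the approximation is valid.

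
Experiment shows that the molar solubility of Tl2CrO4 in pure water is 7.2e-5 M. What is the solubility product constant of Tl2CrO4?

Ksp ≈ 1.5 × 10^-12

Tl2CrO4(s) ⇌ 2 Tl^+(aq) + CrO4^2-(aq)
If s mol/L of Tl2CrO4 dissolves, [Tl^+] = 2s and [CrO4^2-] = s.
Ksp = [Tl^+]^2[CrO4^2-]
So Ksp = (2s)^2 × s = 4s^3
Ksp = 4 × (7.2 × 10^-5)^3 = 1.5 × 10^-12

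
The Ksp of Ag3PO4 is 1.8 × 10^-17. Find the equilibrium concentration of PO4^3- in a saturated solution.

Ag3PO4(s) ⇌ 3 Ag^+ + PO4^3-
Ksp = [Ag^+]^3[PO4^3-]
If s mol/L of Ag3PO4 dissolves, [Ag^+] = 3s and [PO4^3-] = s.
Ksp = (3s)^3s = 27s^4
Solving, s = (1.8 × 10^-17/27)^(1/4) = 2.86 × 10^-5 M
[PO4^3-] = s = 2.9 × 10^-5 M

2.9e-5 M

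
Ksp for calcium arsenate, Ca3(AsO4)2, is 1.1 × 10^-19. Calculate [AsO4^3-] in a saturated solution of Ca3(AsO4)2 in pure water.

[AsO4^3-] ≈ 1.3e-4 M

Ca3(AsO4)2(s) ⇌ 3 Ca^2+(aq) + 2 AsO4^3-(aq)
Ksp = [Ca^2+]^3[AsO4^3-]^2
With molar solubility s: [Ca^2+] = 3s, [AsO4^3-] = 2s.
So Ksp = (3s)^3 × (2s)^2 = 108s^5
s^5 = 1.1 × 10^-19 / 108, so s = 6.33 × 10^-5 M
[AsO4^3-] = 2s = 1.3 × 10^-4 M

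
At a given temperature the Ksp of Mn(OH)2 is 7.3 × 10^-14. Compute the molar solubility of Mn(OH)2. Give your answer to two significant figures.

s = 2.6e-5 M

Mn(OH)2(s) ⇌ Mn^2+ + 2 OH^-
Ksp = [Mn^2+][OH^-]^2
For each mole of Mn(OH)2 that dissolves: [Mn^2+] = s, [OH^-] = 2s.
So Ksp = s × (2s)^2 = 4s^3
s = (7.3 × 10^-14 / 4)^(1/3) = 2.6 × 10^-5 M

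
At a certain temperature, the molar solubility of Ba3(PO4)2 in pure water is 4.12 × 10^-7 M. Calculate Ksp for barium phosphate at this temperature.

Ba3(PO4)2(s) ⇌ 3 Ba^2+(aq) + 2 PO4^3-(aq)
For each mole of Ba3(PO4)2 that dissolves: [Ba^2+] = 3s, [PO4^3-] = 2s.
Ksp = [Ba^2+]^3[PO4^3-]^2
Ksp = (3s)^3(2s)^2 = 108s^5
Ksp = 108 × (4.12 x 10^-7)^5 = 1.28 × 10^-30

1.28 × 10^-30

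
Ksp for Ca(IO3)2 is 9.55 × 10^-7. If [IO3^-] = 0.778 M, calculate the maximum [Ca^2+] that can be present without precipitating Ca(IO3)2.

[Ca^2+] = 1.58 x 10^-6 M

Ca(IO3)2(s) <=> Ca^2+(aq) + 2 IO3^-(aq)
Ksp = [Ca^2+][IO3^-]^2
Precipitation begins when Q = Ksp. With [IO3^-] = 0.778 M:
9.55 × 10^-7 = (0.778)^2 × [Ca^2+]
[Ca^2+] = (9.55 × 10^-7 / 6.053 × 10^-1) = 1.58 x 10^-6 M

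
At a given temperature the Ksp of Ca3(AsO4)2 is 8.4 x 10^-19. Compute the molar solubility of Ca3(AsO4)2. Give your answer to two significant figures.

Ca3(AsO4)2(s) ⇌ 3 Ca^2+(aq) + 2 AsO4^3-(aq)
Ksp = [Ca^2+]^3[AsO4^3-]^2
For each mole of Ca3(AsO4)2 that dissolves: [Ca^2+] = 3s, [AsO4^3-] = 2s.
Substituting: Ksp = (3s)^3(2s)^2 = 108s^5
Solving, s = (8.4 x 10^-19/108)^(1/5) = 9.5 × 10^-5 M

s = 9.5 × 10^-5 M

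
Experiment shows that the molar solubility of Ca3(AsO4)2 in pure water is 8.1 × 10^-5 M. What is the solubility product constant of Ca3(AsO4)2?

Ca3(AsO4)2(s) ⇌ 3 Ca^2+(aq) + 2 AsO4^3-(aq)
With molar solubility s: [Ca^2+] = 3s, [AsO4^3-] = 2s.
Ksp = [Ca^2+]^3[AsO4^3-]^2
Substituting: Ksp = (3s)^3(2s)^2 = 108s^5
With s = 8.1 × 10^-5: Ksp = 3.8 × 10^-19

Ksp = 3.8e-19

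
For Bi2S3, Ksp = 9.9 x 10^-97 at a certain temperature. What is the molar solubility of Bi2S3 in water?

Bi2S3(s) ⇌ 2 Bi^3+ + 3 S^2-
Ksp = [Bi^3+]^2[S^2-]^3
With molar solubility s: [Bi^3+] = 2s, [S^2-] = 3s.
Substituting: Ksp = (2s)^2(3s)^3 = 108s^5
s^5 = 9.9 x 10^-97 / 108, so s = 2.5 × 10^-20 M

2.5e-20 M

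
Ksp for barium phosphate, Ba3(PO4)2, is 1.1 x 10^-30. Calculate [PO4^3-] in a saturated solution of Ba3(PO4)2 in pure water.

Ba3(PO4)2(s) <=> 3 Ba^2+(aq) + 2 PO4^3-(aq)
Ksp = [Ba^2+]^3[PO4^3-]^2
Let s = molar solubility. Then [Ba^2+] = 3s and [PO4^3-] = 2s.
So Ksp = (3s)^3 × (2s)^2 = 108s^5
s = (1.1 x 10^-30 / 108)^(1/5) = 4.00 × 10^-7 M
[PO4^3-] = 2s = 8.0 × 10^-7 M

[PO4^3-] ≈ 8.0 × 10^-7 M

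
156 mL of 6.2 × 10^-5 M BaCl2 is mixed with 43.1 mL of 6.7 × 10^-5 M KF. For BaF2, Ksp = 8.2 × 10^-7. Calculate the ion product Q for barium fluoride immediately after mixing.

1.0 × 10^-14

Total volume = 156 + 43.1 = 199.1 mL.
[Ba^2+] = 6.2 × 10^-5 × (156/199.1) = 4.86 x 10^-5 M
[F^-] = 6.7 x 10^-5 × (43.1/199.1) = 1.45 × 10^-5 M
BaF2(s) <=> Ba^2+ + 2 F^-, so Q = [Ba^2+][F^-]^2
Q = (4.86 × 10^-5)(1.45 × 10^-5)^2 = 1.0 × 10^-14
Q < Ksp, so no precipitate of BaF2 forms.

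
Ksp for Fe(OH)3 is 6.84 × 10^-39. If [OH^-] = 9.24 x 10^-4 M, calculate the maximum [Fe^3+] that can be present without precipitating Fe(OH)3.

[Fe^3+] = 8.67e-30 M

Fe(OH)3(s) <=> Fe^3+ + 3 OH^-
Ksp = [Fe^3+][OH^-]^3
Precipitation begins when Q = Ksp. With [OH^-] = 9.24 x 10^-4 M:
6.84 × 10^-39 = (9.24 x 10^-4)^3 × [Fe^3+]
[Fe^3+] = (6.84 × 10^-39 / 7.889 × 10^-10) = 8.67 x 10^-30 M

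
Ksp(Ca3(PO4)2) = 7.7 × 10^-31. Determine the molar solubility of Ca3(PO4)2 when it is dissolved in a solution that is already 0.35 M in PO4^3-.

Ca3(PO4)2(s) ⇌ 3 Ca^2+ + 2 PO4^3-
Ksp = [Ca^2+]^3[PO4^3-]^2
Let s be the molar solubility in this solution. [Ca^2+] = 3s, [PO4^3-] = 0.35 + 2s ≈ 0.35 (common-ion effect: PO4^3- is already 0.35 M).
Ksp ≈ (3s)^3 × (0.35)^2
s = 6.2 x 10^-11 M
Check: 2s = 1.2 × 10^-10 ≪ 0.35, so the approximation is valid.

s ≈ 6.2 × 10^-11 M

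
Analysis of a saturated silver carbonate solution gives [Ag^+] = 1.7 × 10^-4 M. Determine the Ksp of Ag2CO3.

2.5e-12

Ag2CO3(s) ⇌ 2 Ag^+ + CO3^2-
Stoichiometry gives [CO3^2-] = (1/2)[Ag^+] = 8.50 × 10^-5 M.
Ksp = [Ag^+]^2[CO3^2-]
Ksp = (1.7 × 10^-4)^2 × 8.50 x 10^-5 = 2.5 x 10^-12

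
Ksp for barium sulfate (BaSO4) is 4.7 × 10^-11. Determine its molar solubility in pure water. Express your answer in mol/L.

s ≈ 6.9e-6 M

BaSO4(s) ⇌ Ba^2+(aq) + SO4^2-(aq)
Ksp = [Ba^2+][SO4^2-]
For each mole of BaSO4 that dissolves: [Ba^2+] = s, [SO4^2-] = s.
Ksp = s × s = s^2
s = (4.7 × 10^-11)^(1/2) = 6.9 × 10^-6 M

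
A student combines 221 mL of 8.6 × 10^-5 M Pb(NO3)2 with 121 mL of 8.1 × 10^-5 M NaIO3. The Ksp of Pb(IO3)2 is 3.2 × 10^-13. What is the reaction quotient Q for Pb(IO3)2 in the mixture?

Q = 4.6 x 10^-14

Total volume = 221 + 121 = 342 mL.
[Pb^2+] = 8.6 × 10^-5 × (221/342) = 5.56 × 10^-5 M
[IO3^-] = 8.1 × 10^-5 × (121/342) = 2.87 × 10^-5 M
Pb(IO3)2(s) <=> Pb^2+(aq) + 2 IO3^-(aq), so Q = [Pb^2+][IO3^-]^2
Q = (5.56 x 10^-5)(2.87 x 10^-5)^2 = 4.6 × 10^-14
Q < Ksp, so no precipitate of Pb(IO3)2 forms.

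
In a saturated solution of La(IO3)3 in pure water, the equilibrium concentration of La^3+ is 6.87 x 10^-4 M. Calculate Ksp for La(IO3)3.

La(IO3)3(s) ⇌ La^3+(aq) + 3 IO3^-(aq)
Stoichiometry gives [IO3^-] = (3/1)[La^3+] = 2.061 × 10^-3 M.
Ksp = [La^3+][IO3^-]^3
Ksp = 6.87 × 10^-4 × (2.061 x 10^-3)^3 = 6.01 × 10^-12

6.01 × 10^-12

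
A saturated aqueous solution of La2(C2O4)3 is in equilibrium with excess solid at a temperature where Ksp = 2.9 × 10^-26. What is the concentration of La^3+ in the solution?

La2(C2O4)3(s) ⇌ 2 La^3+(aq) + 3 C2O4^2-(aq)
Ksp = [La^3+]^2[C2O4^2-]^3
For each mole of La2(C2O4)3 that dissolves: [La^3+] = 2s, [C2O4^2-] = 3s.
Ksp = (2s)^2(3s)^3 = 108s^5
s = (2.9 × 10^-26 / 108)^(1/5) = 3.06 × 10^-6 M
[La^3+] = 2s = 6.1 × 10^-6 M

6.1e-6 M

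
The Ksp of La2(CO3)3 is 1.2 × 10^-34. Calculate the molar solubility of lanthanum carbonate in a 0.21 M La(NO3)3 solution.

s = 4.7 × 10^-12 M

La2(CO3)3(s) <=> 2 La^3+(aq) + 3 CO3^2-(aq)
Ksp = [La^3+]^2[CO3^2-]^3
Let s be the molar solubility in this solution. [La^3+] = 0.21 + 2s ≈ 0.21, [CO3^2-] = 3s (since La^3+ from La(NO3)3 dominates).
Ksp ≈ (0.21)^2 × (3s)^3
s = 4.7 × 10^-12 M
Check: 2s = 9.3 × 10^-12 ≪ 0.21, so the approximation is valid.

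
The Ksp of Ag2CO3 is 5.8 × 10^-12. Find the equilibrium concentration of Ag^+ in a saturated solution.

Ag2CO3(s) ⇌ 2 Ag^+ + CO3^2-
Ksp = [Ag^+]^2[CO3^2-]
If s mol/L of Ag2CO3 dissolves, [Ag^+] = 2s and [CO3^2-] = s.
So Ksp = (2s)^2 × s = 4s^3
s^3 = 5.8 × 10^-12 / 4, so s = 1.13 × 10^-4 M
[Ag^+] = 2s = 2.3 × 10^-4 M

2.3 x 10^-4 M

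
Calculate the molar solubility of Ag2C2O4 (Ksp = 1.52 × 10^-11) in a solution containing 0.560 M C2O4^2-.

s = 2.60e-6 M

Ag2C2O4(s) <=> 2 Ag^+ + C2O4^2-
Ksp = [Ag^+]^2[C2O4^2-]
If s mol/L dissolves here, [Ag^+] = 2s, [C2O4^2-] = 0.560 + s ≈ 0.560 (Ksp is small, so little additional dissolves).
Ksp ≈ (2s)^2 × 0.560
s = 2.60 x 10^-6 M
Check: s = 2.6 x 10^-6 ≪ 0.560, so the approximation is valid.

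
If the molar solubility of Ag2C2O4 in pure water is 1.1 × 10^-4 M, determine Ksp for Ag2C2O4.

Ag2C2O4(s) <=> 2 Ag^+ + C2O4^2-
Let s = molar solubility. Then [Ag^+] = 2s and [C2O4^2-] = s.
Ksp = [Ag^+]^2[C2O4^2-]
So Ksp = (2s)^2 × s = 4s^3
Ksp = 4 × (1.1 × 10^-4)^3 = 5.3 × 10^-12

5.3e-12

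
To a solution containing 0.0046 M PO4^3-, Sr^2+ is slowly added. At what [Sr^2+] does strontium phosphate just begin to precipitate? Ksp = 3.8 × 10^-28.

[Sr^2+] ≈ 2.6 x 10^-8 M

Sr3(PO4)2(s) ⇌ 3 Sr^2+ + 2 PO4^3-
Ksp = [Sr^2+]^3[PO4^3-]^2
Precipitation begins when Q = Ksp. With [PO4^3-] = 0.0046 M:
3.8 × 10^-28 = (0.0046)^2 × [Sr^2+]^3
[Sr^2+] = (3.8 × 10^-28 / 2.12 × 10^-5)^(1/3) = 2.6 x 10^-8 M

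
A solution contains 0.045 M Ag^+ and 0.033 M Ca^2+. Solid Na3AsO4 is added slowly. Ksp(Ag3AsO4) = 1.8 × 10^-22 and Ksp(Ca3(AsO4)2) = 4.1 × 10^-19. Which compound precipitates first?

Precipitation of each salt starts when its ion product equals its Ksp.
For Ag3AsO4: 1.8 × 10^-22 = (0.045)^3 × [AsO4^3-]  ⇒  [AsO4^3-] = 2.0 × 10^-18 M.
For Ca3(AsO4)2: 4.1 × 10^-19 = (0.033)^3 × [AsO4^3-]^2  ⇒  [AsO4^3-] = 1.1 × 10^-7 M.
The salt with the lower threshold [AsO4^3-] precipitates first: Ag3AsO4.

Ag3AsO4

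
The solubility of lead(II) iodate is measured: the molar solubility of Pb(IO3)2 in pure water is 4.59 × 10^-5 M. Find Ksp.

Ksp = 3.87 x 10^-13

Pb(IO3)2(s) ⇌ Pb^2+ + 2 IO3^-
With molar solubility s: [Pb^2+] = s, [IO3^-] = 2s.
Ksp = [Pb^2+][IO3^-]^2
Substituting: Ksp = s(2s)^2 = 4s^3
With s = 4.59 × 10^-5: Ksp = 3.87 × 10^-13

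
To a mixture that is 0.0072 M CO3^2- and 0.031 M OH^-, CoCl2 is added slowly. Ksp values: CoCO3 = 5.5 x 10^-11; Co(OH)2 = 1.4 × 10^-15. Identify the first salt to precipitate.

Precipitation of each salt starts when its ion product equals its Ksp.
For CoCO3: 5.5 x 10^-11 = 0.0072 × [Co^2+]  ⇒  [Co^2+] = 7.6 × 10^-9 M.
For Co(OH)2: 1.4 × 10^-15 = (0.031)^2 × [Co^2+]  ⇒  [Co^2+] = 1.5 × 10^-12 M.
The salt with the lower threshold [Co^2+] precipitates first: Co(OH)2.

Co(OH)2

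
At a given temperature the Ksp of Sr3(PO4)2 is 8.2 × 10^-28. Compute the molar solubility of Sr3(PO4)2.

Sr3(PO4)2(s) ⇌ 3 Sr^2+(aq) + 2 PO4^3-(aq)
Ksp = [Sr^2+]^3[PO4^3-]^2
With molar solubility s: [Sr^2+] = 3s, [PO4^3-] = 2s.
Ksp = (3s)^3(2s)^2 = 108s^5
s = (8.2 × 10^-28 / 108)^(1/5) = 1.5 x 10^-6 M

s = 1.5 x 10^-6 M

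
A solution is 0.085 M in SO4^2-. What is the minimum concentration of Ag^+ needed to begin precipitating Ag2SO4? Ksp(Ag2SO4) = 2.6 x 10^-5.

Ag2SO4(s) <=> 2 Ag^+ + SO4^2-
Ksp = [Ag^+]^2[SO4^2-]
Precipitation begins when Q = Ksp. With [SO4^2-] = 0.085 M:
2.6 x 10^-5 = (0.085) × [Ag^+]^2
[Ag^+] = (2.6 x 10^-5 / 8.5 × 10^-2)^(1/2) = 1.7 × 10^-2 M

[Ag^+] ≈ 1.7e-2 M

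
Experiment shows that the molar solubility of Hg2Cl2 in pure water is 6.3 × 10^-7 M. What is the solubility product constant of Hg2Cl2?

1.0e-18

Hg2Cl2(s) ⇌ Hg2^2+ + 2 Cl^-
Let s = molar solubility. Then [Hg2^2+] = s and [Cl^-] = 2s.
Ksp = [Hg2^2+][Cl^-]^2
So Ksp = s × (2s)^2 = 4s^3
With s = 6.3 x 10^-7: Ksp = 1.0 × 10^-18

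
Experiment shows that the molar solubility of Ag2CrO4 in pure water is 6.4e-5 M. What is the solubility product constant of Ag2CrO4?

Ag2CrO4(s) ⇌ 2 Ag^+(aq) + CrO4^2-(aq)
For each mole of Ag2CrO4 that dissolves: [Ag^+] = 2s, [CrO4^2-] = s.
Ksp = [Ag^+]^2[CrO4^2-]
Substituting: Ksp = (2s)^2s = 4s^3
Ksp = 4 × (6.4 × 10^-5)^3 = 1.0 × 10^-12

1.0 × 10^-12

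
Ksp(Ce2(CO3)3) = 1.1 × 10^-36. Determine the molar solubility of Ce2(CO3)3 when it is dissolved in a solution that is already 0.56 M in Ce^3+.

5.1 x 10^-13 M

Ce2(CO3)3(s) ⇌ 2 Ce^3+(aq) + 3 CO3^2-(aq)
Ksp = [Ce^3+]^2[CO3^2-]^3
If s mol/L dissolves here, [Ce^3+] = 0.56 + 2s ≈ 0.56, [CO3^2-] = 3s (since the Ce^3+ already present dominates).
Ksp ≈ (0.56)^2 × (3s)^3
s = 5.1 x 10^-13 M
Check: 2s = 1.0 × 10^-12 ≪ 0.56, so the approximation is valid.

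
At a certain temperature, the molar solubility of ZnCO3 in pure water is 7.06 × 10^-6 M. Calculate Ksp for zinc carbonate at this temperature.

ZnCO3(s) ⇌ Zn^2+ + CO3^2-
If s mol/L of ZnCO3 dissolves, [Zn^2+] = s and [CO3^2-] = s.
Ksp = [Zn^2+][CO3^2-]
Ksp = s^2
With s = 7.06 × 10^-6: Ksp = 4.98 × 10^-11

Ksp ≈ 4.98e-11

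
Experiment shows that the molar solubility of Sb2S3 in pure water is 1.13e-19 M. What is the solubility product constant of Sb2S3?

Sb2S3(s) ⇌ 2 Sb^3+ + 3 S^2-
Let s = molar solubility. Then [Sb^3+] = 2s and [S^2-] = 3s.
Ksp = [Sb^3+]^2[S^2-]^3
Ksp = (2s)^2(3s)^3 = 108s^5
Ksp = 108 × (1.13 × 10^-19)^5 = 1.99 × 10^-93

Ksp ≈ 1.99 x 10^-93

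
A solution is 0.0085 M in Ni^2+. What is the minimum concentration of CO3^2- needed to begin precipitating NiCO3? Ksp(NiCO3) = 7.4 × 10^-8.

[CO3^2-] = 8.7e-6 M

NiCO3(s) ⇌ Ni^2+ + CO3^2-
Ksp = [Ni^2+][CO3^2-]
Precipitation begins when Q = Ksp. With [Ni^2+] = 0.0085 M:
7.4 × 10^-8 = (0.0085) × [CO3^2-]
[CO3^2-] = (7.4 × 10^-8 / 8.5 × 10^-3) = 8.7 x 10^-6 M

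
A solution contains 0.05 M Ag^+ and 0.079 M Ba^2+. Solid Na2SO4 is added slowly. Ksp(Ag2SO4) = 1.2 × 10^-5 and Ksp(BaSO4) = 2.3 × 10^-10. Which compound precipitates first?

BaSO4

Each salt begins to precipitate when Q = Ksp, i.e. when [SO4^2-] reaches its threshold.
For Ag2SO4: 1.2 × 10^-5 = (0.05)^2 × [SO4^2-]  ⇒  [SO4^2-] = 4.8 x 10^-3 M.
For BaSO4: 2.3 × 10^-10 = 0.079 × [SO4^2-]  ⇒  [SO4^2-] = 2.9 × 10^-9 M.
The salt with the lower threshold [SO4^2-] precipitates first: BaSO4.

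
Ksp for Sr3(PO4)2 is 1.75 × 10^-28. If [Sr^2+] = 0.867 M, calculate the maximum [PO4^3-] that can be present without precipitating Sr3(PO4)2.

[PO4^3-] ≈ 1.64 x 10^-14 M

Sr3(PO4)2(s) <=> 3 Sr^2+ + 2 PO4^3-
Ksp = [Sr^2+]^3[PO4^3-]^2
Precipitation begins when Q = Ksp. With [Sr^2+] = 0.867 M:
1.75 × 10^-28 = (0.867)^3 × [PO4^3-]^2
[PO4^3-] = (1.75 × 10^-28 / 6.517 x 10^-1)^(1/2) = 1.64 × 10^-14 M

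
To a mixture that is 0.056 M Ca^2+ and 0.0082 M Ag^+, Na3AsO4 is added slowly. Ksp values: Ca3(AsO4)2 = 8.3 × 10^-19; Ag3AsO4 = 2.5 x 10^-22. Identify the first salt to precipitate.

Ag3AsO4

Precipitation of each salt starts when its ion product equals its Ksp.
For Ca3(AsO4)2: 8.3 × 10^-19 = (0.056)^3 × [AsO4^3-]^2  ⇒  [AsO4^3-] = 6.9 × 10^-8 M.
For Ag3AsO4: 2.5 x 10^-22 = (0.0082)^3 × [AsO4^3-]  ⇒  [AsO4^3-] = 4.5 × 10^-16 M.
The salt with the lower threshold [AsO4^3-] precipitates first: Ag3AsO4.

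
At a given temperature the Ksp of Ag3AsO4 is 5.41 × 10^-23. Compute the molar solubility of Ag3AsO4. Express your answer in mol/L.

Ag3AsO4(s) <=> 3 Ag^+ + AsO4^3-
Ksp = [Ag^+]^3[AsO4^3-]
With molar solubility s: [Ag^+] = 3s, [AsO4^3-] = s.
Ksp = (3s)^3s = 27s^4
s^4 = 5.41 × 10^-23 / 27, so s = 1.19 × 10^-6 M

s ≈ 1.19 × 10^-6 M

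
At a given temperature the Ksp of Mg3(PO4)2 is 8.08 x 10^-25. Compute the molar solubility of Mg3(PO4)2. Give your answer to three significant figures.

Mg3(PO4)2(s) ⇌ 3 Mg^2+ + 2 PO4^3-
Ksp = [Mg^2+]^3[PO4^3-]^2
With molar solubility s: [Mg^2+] = 3s, [PO4^3-] = 2s.
Substituting: Ksp = (3s)^3(2s)^2 = 108s^5
s = (8.08 x 10^-25 / 108)^(1/5) = 5.95 × 10^-6 M

5.95e-6 M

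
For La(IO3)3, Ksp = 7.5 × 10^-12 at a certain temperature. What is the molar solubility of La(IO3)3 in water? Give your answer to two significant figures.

La(IO3)3(s) <=> La^3+(aq) + 3 IO3^-(aq)
Ksp = [La^3+][IO3^-]^3
If s mol/L of La(IO3)3 dissolves, [La^3+] = s and [IO3^-] = 3s.
Ksp = s(3s)^3 = 27s^4
s^4 = 7.5 × 10^-12 / 27, so s = 7.3 × 10^-4 M

7.3e-4 M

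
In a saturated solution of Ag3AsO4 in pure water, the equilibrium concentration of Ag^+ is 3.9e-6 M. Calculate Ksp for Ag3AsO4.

Ksp ≈ 7.7 x 10^-23

Ag3AsO4(s) <=> 3 Ag^+(aq) + AsO4^3-(aq)
Stoichiometry gives [AsO4^3-] = (1/3)[Ag^+] = 1.30 × 10^-6 M.
Ksp = [Ag^+]^3[AsO4^3-]
Ksp = (3.9 × 10^-6)^3 × 1.30 × 10^-6 = 7.7 × 10^-23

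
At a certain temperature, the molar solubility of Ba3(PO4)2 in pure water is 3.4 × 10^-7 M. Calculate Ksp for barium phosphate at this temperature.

Ba3(PO4)2(s) ⇌ 3 Ba^2+ + 2 PO4^3-
With molar solubility s: [Ba^2+] = 3s, [PO4^3-] = 2s.
Ksp = [Ba^2+]^3[PO4^3-]^2
So Ksp = (3s)^3 × (2s)^2 = 108s^5
Ksp = 108 × (3.4 x 10^-7)^5 = 4.9 × 10^-31

4.9e-31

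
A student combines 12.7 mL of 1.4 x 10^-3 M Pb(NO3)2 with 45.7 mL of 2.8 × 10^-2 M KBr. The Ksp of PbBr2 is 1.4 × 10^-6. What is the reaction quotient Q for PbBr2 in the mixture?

Total volume = 12.7 + 45.7 = 58.4 mL.
[Pb^2+] = 1.4 × 10^-3 × (12.7/58.4) = 3.04 × 10^-4 M
[Br^-] = 2.8 x 10^-2 × (45.7/58.4) = 2.19 x 10^-2 M
PbBr2(s) <=> Pb^2+(aq) + 2 Br^-(aq), so Q = [Pb^2+][Br^-]^2
Q = (3.04 × 10^-4)(2.19 x 10^-2)^2 = 1.5 x 10^-7
Q < Ksp, so no precipitate of PbBr2 forms.

Q = 1.5 × 10^-7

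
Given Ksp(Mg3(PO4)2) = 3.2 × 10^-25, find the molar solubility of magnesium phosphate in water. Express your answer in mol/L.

Mg3(PO4)2(s) ⇌ 3 Mg^2+(aq) + 2 PO4^3-(aq)
Ksp = [Mg^2+]^3[PO4^3-]^2
Let s = molar solubility. Then [Mg^2+] = 3s and [PO4^3-] = 2s.
Ksp = (3s)^3(2s)^2 = 108s^5
s^5 = 3.2 × 10^-25 / 108, so s = 4.9 × 10^-6 M

s = 4.9 × 10^-6 M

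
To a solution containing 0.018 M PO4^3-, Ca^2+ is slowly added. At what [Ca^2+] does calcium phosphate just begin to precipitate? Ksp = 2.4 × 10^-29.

Ca3(PO4)2(s) <=> 3 Ca^2+ + 2 PO4^3-
Ksp = [Ca^2+]^3[PO4^3-]^2
Precipitation begins when Q = Ksp. With [PO4^3-] = 0.018 M:
2.4 × 10^-29 = (0.018)^2 × [Ca^2+]^3
[Ca^2+] = (2.4 × 10^-29 / 3.24 × 10^-4)^(1/3) = 4.2 × 10^-9 M

[Ca^2+] = 4.2e-9 M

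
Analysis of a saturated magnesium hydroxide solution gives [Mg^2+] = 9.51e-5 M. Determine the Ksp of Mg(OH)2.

Ksp ≈ 3.44 x 10^-12

Mg(OH)2(s) <=> Mg^2+(aq) + 2 OH^-(aq)
Stoichiometry gives [OH^-] = (2/1)[Mg^2+] = 1.902 × 10^-4 M.
Ksp = [Mg^2+][OH^-]^2
Ksp = 9.51 × 10^-5 × (1.902 x 10^-4)^2 = 3.44 × 10^-12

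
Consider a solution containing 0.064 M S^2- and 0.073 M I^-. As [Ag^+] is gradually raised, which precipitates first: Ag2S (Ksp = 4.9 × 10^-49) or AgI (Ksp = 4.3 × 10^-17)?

Precipitation of each salt starts when its ion product equals its Ksp.
For Ag2S: 4.9 × 10^-49 = 0.064 × [Ag^+]^2  ⇒  [Ag^+] = 2.8 x 10^-24 M.
For AgI: 4.3 × 10^-17 = 0.073 × [Ag^+]  ⇒  [Ag^+] = 5.9 x 10^-16 M.
The salt with the lower threshold [Ag^+] precipitates first: Ag2S.

Ag2S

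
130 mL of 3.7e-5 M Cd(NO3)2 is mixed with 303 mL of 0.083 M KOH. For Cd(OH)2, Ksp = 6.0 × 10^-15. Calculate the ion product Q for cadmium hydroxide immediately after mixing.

Total volume = 130 + 303 = 433 mL.
[Cd^2+] = 3.7 × 10^-5 × (130/433) = 1.11 × 10^-5 M
[OH^-] = 8.3 x 10^-2 × (303/433) = 5.81 x 10^-2 M
Cd(OH)2(s) ⇌ Cd^2+ + 2 OH^-, so Q = [Cd^2+][OH^-]^2
Q = (1.11 × 10^-5)(5.81 × 10^-2)^2 = 3.7 x 10^-8
Q > Ksp, so Cd(OH)2 will precipitate.

3.7e-8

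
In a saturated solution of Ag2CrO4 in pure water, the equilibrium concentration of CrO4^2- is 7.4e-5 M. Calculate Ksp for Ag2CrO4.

Ksp ≈ 1.6 × 10^-12

Ag2CrO4(s) ⇌ 2 Ag^+ + CrO4^2-
Stoichiometry gives [Ag^+] = (2/1)[CrO4^2-] = 1.48 × 10^-4 M.
Ksp = [Ag^+]^2[CrO4^2-]
Ksp = (1.48 × 10^-4)^2 × 7.4 x 10^-5 = 1.6 x 10^-12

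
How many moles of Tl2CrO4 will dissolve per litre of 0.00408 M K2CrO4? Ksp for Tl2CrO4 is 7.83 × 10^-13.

Tl2CrO4(s) ⇌ 2 Tl^+ + CrO4^2-
Ksp = [Tl^+]^2[CrO4^2-]
Let s = moles of Tl2CrO4 that dissolve per litre. [Tl^+] = 2s, [CrO4^2-] = 0.00408 + s ≈ 0.00408 (common-ion effect: CrO4^2- is already 0.00408 M).
Ksp ≈ (2s)^2 × 0.00408
s = 6.93 × 10^-6 M
Check: s = 6.9 × 10^-6 ≪ 0.00408, so the approximation is valid.

s = 6.93 × 10^-6 M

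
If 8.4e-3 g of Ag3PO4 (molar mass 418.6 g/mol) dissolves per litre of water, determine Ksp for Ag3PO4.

4.4 × 10^-18

Molar solubility s = (8.4 x 10^-3 g/L) / (418.6 g/mol) = 2.01 × 10^-5 M.
Ag3PO4(s) <=> 3 Ag^+ + PO4^3-
Let s = molar solubility. Then [Ag^+] = 3s and [PO4^3-] = s.
Ksp = [Ag^+]^3[PO4^3-]
Ksp = (3s)^3s = 27s^4
With s = 2.01 × 10^-5: Ksp = 4.4 × 10^-18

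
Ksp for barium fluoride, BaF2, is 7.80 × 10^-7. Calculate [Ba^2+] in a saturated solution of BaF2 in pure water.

BaF2(s) ⇌ Ba^2+ + 2 F^-
Ksp = [Ba^2+][F^-]^2
With molar solubility s: [Ba^2+] = s, [F^-] = 2s.
So Ksp = s × (2s)^2 = 4s^3
s^3 = 7.80 × 10^-7 / 4, so s = 5.799 × 10^-3 M
[Ba^2+] = s = 5.80 × 10^-3 M

5.80 × 10^-3 M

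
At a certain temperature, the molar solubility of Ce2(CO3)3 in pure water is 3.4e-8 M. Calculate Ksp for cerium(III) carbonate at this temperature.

Ce2(CO3)3(s) ⇌ 2 Ce^3+(aq) + 3 CO3^2-(aq)
For each mole of Ce2(CO3)3 that dissolves: [Ce^3+] = 2s, [CO3^2-] = 3s.
Ksp = [Ce^3+]^2[CO3^2-]^3
Ksp = (2s)^2(3s)^3 = 108s^5
With s = 3.4 x 10^-8: Ksp = 4.9 × 10^-36

Ksp = 4.9 × 10^-36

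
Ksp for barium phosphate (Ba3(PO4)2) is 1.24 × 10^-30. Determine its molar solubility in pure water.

Ba3(PO4)2(s) <=> 3 Ba^2+(aq) + 2 PO4^3-(aq)
Ksp = [Ba^2+]^3[PO4^3-]^2
Let s = molar solubility. Then [Ba^2+] = 3s and [PO4^3-] = 2s.
So Ksp = (3s)^3 × (2s)^2 = 108s^5
Solving, s = (1.24 × 10^-30/108)^(1/5) = 4.09 × 10^-7 M

s ≈ 4.09 × 10^-7 M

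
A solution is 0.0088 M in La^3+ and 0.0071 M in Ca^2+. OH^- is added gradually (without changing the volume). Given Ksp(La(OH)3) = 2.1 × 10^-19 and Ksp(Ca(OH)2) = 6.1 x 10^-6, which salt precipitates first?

Each salt begins to precipitate when Q = Ksp, i.e. when [OH^-] reaches its threshold.
For La(OH)3: 2.1 × 10^-19 = 0.0088 × [OH^-]^3  ⇒  [OH^-] = 2.9 x 10^-6 M.
For Ca(OH)2: 6.1 x 10^-6 = 0.0071 × [OH^-]^2  ⇒  [OH^-] = 2.9 × 10^-2 M.
The salt with the lower threshold [OH^-] precipitates first: La(OH)3.

La(OH)3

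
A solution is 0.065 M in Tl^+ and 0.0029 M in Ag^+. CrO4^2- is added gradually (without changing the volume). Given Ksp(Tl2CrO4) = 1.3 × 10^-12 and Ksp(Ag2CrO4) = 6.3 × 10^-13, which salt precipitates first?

Tl2CrO4

Precipitation of each salt starts when its ion product equals its Ksp.
For Tl2CrO4: 1.3 × 10^-12 = (0.065)^2 × [CrO4^2-]  ⇒  [CrO4^2-] = 3.1 x 10^-10 M.
For Ag2CrO4: 6.3 × 10^-13 = (0.0029)^2 × [CrO4^2-]  ⇒  [CrO4^2-] = 7.5 × 10^-8 M.
The salt with the lower threshold [CrO4^2-] precipitates first: Tl2CrO4.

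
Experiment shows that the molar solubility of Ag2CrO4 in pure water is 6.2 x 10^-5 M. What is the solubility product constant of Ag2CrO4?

Ag2CrO4(s) ⇌ 2 Ag^+(aq) + CrO4^2-(aq)
If s mol/L of Ag2CrO4 dissolves, [Ag^+] = 2s and [CrO4^2-] = s.
Ksp = [Ag^+]^2[CrO4^2-]
Ksp = (2s)^2s = 4s^3
Ksp = 4 × (6.2 x 10^-5)^3 = 9.5 × 10^-13

9.5 x 10^-13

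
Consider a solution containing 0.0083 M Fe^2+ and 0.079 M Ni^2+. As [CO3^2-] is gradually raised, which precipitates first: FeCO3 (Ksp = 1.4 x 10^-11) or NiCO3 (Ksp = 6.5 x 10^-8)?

Each salt begins to precipitate when Q = Ksp, i.e. when [CO3^2-] reaches its threshold.
For FeCO3: 1.4 x 10^-11 = 0.0083 × [CO3^2-]  ⇒  [CO3^2-] = 1.7 × 10^-9 M.
For NiCO3: 6.5 x 10^-8 = 0.079 × [CO3^2-]  ⇒  [CO3^2-] = 8.2 x 10^-7 M.
The salt with the lower threshold [CO3^2-] precipitates first: FeCO3.

FeCO3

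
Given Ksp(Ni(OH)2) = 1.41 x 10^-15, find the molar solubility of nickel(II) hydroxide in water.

Ni(OH)2(s) ⇌ Ni^2+ + 2 OH^-
Ksp = [Ni^2+][OH^-]^2
If s mol/L of Ni(OH)2 dissolves, [Ni^2+] = s and [OH^-] = 2s.
Ksp = s(2s)^2 = 4s^3
s = (1.41 x 10^-15 / 4)^(1/3) = 7.06 x 10^-6 M

s ≈ 7.06 x 10^-6 M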